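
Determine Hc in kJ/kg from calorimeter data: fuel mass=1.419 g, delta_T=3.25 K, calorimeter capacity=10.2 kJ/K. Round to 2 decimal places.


Hc = C_cal * delta_T / m_fuel
Q_released = 10.2 * 3.25 = 33.1500 kJ
m_fuel = 1.419 g = 1.419/1000 kg = 0.001419 kg
Hc = 33.1500 / 0.001419 = 23361.52 kJ/kg


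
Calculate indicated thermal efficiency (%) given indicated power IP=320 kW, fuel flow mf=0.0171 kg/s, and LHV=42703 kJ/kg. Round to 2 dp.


eta_ith = (IP / (mf * LHV)) * 100
Denominator = 0.0171 * 42703 = 730.2213 kW
eta_ith = (320 / 730.2213) * 100 = 43.82%


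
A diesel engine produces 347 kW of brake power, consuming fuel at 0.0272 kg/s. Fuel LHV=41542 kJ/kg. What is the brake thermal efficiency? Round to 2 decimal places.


eta_BTE = (BP / (mf * LHV)) * 100
Denominator = 0.0272 * 41542 = 1129.9424 kW
eta_BTE = (347 / 1129.9424) * 100 = 30.71%


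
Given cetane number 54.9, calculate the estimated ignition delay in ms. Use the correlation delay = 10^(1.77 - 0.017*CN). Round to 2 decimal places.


delay = 10^(1.77 - 0.017*CN)
Exponent = 1.77 - 0.017*54.9 = 0.8367
delay = 10^0.8367 = 6.87 ms


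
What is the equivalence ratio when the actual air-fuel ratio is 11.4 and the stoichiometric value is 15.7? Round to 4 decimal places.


phi = AFR_stoich / AFR_actual
phi = 15.7 / 11.4 = 1.3772


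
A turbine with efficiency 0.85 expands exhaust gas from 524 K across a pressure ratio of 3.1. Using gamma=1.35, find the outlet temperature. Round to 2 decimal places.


T_out = T_in * (1 - eta * (1 - PR^(-(gamma-1)/gamma)))
Exponent = -(1.35-1)/1.35 = -0.25925926
PR^exp = 3.1^(-0.25925926) = 0.74577862
Factor = 1 - 0.85*(1 - 0.74577862) = 0.78391183
T_out = 524 * 0.78391183 = 410.77 K


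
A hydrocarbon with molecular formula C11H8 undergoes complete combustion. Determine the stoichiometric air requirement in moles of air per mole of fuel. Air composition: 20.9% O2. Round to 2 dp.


Balanced combustion: C11H8 + 13 O2 -> 11 CO2 + 4 H2O
O2 needed = C + H/4 = 11 + 8/4 = 13.00 moles
Air moles = O2 / 0.209 = 13.00 / 0.209 = 62.20 moles air


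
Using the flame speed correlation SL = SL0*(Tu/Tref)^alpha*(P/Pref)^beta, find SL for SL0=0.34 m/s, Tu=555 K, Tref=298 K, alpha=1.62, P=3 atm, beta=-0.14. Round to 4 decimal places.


SL = SL0 * (Tu/Tref)^alpha * (P/Pref)^beta
T ratio = 555/298 = 1.86241611
(T ratio)^alpha = 1.86241611^1.62 = 2.738573
(P/Pref)^beta = 3^(-0.14) = 0.857439
SL = 0.34 * 2.738573 * 0.857439 = 0.7984 m/s


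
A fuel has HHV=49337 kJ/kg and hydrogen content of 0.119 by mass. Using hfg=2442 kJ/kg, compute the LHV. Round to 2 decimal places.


LHV = HHV - hfg * 9 * H
Water correction = 2442 * 9 * 0.119 = 2615.382 kJ/kg
LHV = 49337 - 2615.382 = 46721.62 kJ/kg


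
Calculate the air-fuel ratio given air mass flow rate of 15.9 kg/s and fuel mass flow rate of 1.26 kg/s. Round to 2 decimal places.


AFR = m_air / m_fuel
AFR = 15.9 / 1.26 = 12.62


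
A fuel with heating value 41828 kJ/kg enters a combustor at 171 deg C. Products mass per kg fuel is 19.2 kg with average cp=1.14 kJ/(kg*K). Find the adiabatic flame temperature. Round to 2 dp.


T_ad = T_in + Hc / (m_p * cp)
Denominator = 19.2 * 1.14 = 21.8880
Temperature rise = 41828 / 21.8880 = 1911.00 K
T_ad = 171 + 1911.00 = 2082.00 deg C


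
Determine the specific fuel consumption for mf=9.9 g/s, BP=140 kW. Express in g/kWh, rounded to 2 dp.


SFC = (mf / BP) * 3600
Rate = 9.9 / 140 = 0.070714 g/(s*kW)
SFC = 0.070714 * 3600 = 254.57 g/kWh


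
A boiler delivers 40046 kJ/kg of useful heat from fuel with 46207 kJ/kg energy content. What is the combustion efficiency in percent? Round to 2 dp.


Efficiency = (Q_useful / Q_fuel) * 100
Efficiency = (40046 / 46207) * 100
Efficiency = 0.8667 * 100 = 86.67%


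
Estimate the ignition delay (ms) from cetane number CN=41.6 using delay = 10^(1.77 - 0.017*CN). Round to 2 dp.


delay = 10^(1.77 - 0.017*CN)
Exponent = 1.77 - 0.017*41.6 = 1.0628
delay = 10^1.0628 = 11.56 ms


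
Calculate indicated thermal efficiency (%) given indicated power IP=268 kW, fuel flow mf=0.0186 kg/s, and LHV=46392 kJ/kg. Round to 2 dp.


eta_ith = (IP / (mf * LHV)) * 100
Denominator = 0.0186 * 46392 = 862.8912 kW
eta_ith = (268 / 862.8912) * 100 = 31.06%


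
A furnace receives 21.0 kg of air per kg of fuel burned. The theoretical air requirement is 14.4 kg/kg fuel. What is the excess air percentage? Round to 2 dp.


Excess air = actual - stoichiometric = 21.0 - 14.4 = 6.60 kg/kg fuel
Excess air % = (excess / stoich) * 100 = (6.60 / 14.4) * 100 = 45.83%


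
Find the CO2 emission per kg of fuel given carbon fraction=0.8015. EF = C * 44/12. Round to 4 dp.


EF = C_frac * (M_CO2 / M_C)
EF = 0.8015 * (44/12)
EF = 0.8015 * 3.666667 = 2.9388 kg_CO2/kg_fuel


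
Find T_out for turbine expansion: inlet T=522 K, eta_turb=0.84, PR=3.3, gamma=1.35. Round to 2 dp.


T_out = T_in * (1 - eta * (1 - PR^(-(gamma-1)/gamma)))
Exponent = -(1.35-1)/1.35 = -0.25925926
PR^exp = 3.3^(-0.25925926) = 0.73378775
Factor = 1 - 0.84*(1 - 0.73378775) = 0.77638171
T_out = 522 * 0.77638171 = 405.27 K


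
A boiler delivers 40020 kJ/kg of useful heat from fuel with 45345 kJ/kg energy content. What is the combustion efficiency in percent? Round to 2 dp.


Efficiency = (Q_useful / Q_fuel) * 100
Efficiency = (40020 / 45345) * 100
Efficiency = 0.8826 * 100 = 88.26%


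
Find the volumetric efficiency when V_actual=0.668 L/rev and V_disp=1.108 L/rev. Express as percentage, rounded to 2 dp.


eta_v = (V_actual / V_disp) * 100
Ratio = 0.668 / 1.108 = 0.6029
eta_v = 0.6029 * 100 = 60.29%


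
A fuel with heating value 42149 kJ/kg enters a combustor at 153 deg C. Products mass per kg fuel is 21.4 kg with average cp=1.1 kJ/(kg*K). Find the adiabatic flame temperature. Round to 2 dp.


T_ad = T_in + Hc / (m_p * cp)
Denominator = 21.4 * 1.1 = 23.5400
Temperature rise = 42149 / 23.5400 = 1790.53 K
T_ad = 153 + 1790.53 = 1943.53 deg C


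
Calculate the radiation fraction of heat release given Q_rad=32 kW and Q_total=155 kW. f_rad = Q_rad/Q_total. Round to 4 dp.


f_rad = Q_rad / Q_total
f_rad = 32 / 155 = 0.2065


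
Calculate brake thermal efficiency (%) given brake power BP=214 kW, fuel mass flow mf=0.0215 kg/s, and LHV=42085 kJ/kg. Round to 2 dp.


eta_BTE = (BP / (mf * LHV)) * 100
Denominator = 0.0215 * 42085 = 904.8275 kW
eta_BTE = (214 / 904.8275) * 100 = 23.65%


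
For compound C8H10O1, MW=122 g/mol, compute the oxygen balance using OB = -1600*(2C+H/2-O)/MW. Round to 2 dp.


OB = -1600 * (2C + H/2 - O) / MW
Inner = 2*8 + 10/2 - 1 = 20.00
OB = -1600 * 20.00 / 122 = -262.30%


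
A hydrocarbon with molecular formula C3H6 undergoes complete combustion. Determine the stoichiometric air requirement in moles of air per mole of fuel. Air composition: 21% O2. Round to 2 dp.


Balanced combustion: C3H6 + 4.5 O2 -> 3 CO2 + 3 H2O
O2 needed = C + H/4 = 3 + 6/4 = 4.50 moles
Air moles = O2 / 0.21 = 4.50 / 0.21 = 21.43 moles air


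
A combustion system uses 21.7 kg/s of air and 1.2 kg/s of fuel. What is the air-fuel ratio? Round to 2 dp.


AFR = m_air / m_fuel
AFR = 21.7 / 1.2 = 18.08


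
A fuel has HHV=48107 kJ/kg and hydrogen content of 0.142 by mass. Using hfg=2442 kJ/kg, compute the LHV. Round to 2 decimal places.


LHV = HHV - hfg * 9 * H
Water correction = 2442 * 9 * 0.142 = 3120.876 kJ/kg
LHV = 48107 - 3120.876 = 44986.12 kJ/kg


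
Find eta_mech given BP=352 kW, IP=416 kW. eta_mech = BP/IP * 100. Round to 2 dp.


eta_mech = (BP / IP) * 100
Ratio = 352 / 416 = 0.8462
eta_mech = 0.8462 * 100 = 84.62%


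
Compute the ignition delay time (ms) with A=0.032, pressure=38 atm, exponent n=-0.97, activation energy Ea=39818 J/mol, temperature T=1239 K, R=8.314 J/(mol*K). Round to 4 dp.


tau = A * P^n * exp(Ea/(R*T))
P^n = 38^(-0.97) = 0.02935012
Ea/(R*T) = 39818/(8.314*1239) = 3.865433
exp(Ea/(R*T)) = 47.723918
tau = 0.032 * 0.02935012 * 47.723918 = 0.0448 ms


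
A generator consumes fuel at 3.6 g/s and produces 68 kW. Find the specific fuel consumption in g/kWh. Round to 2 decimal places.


SFC = (mf / BP) * 3600
Rate = 3.6 / 68 = 0.052941 g/(s*kW)
SFC = 0.052941 * 3600 = 190.59 g/kWh


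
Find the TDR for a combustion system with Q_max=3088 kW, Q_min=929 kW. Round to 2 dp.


TDR = Q_max / Q_min
TDR = 3088 / 929 = 3.32


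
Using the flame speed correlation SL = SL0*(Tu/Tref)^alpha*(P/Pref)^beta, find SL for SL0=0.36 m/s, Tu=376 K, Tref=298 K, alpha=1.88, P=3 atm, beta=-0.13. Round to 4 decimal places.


SL = SL0 * (Tu/Tref)^alpha * (P/Pref)^beta
T ratio = 376/298 = 1.26174497
(T ratio)^alpha = 1.26174497^1.88 = 1.548198
(P/Pref)^beta = 3^(-0.13) = 0.866910
SL = 0.36 * 1.548198 * 0.866910 = 0.4832 m/s


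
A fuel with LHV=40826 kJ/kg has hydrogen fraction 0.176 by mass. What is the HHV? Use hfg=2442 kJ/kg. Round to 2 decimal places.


HHV = LHV + hfg * 9 * H
Water addition = 2442 * 9 * 0.176 = 3868.128 kJ/kg
HHV = 40826 + 3868.128 = 44694.13 kJ/kg


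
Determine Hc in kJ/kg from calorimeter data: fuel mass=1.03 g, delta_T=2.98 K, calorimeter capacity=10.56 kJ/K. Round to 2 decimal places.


Hc = C_cal * delta_T / m_fuel
Q_released = 10.56 * 2.98 = 31.4688 kJ
m_fuel = 1.03 g = 1.03/1000 kg = 0.001030 kg
Hc = 31.4688 / 0.001030 = 30552.23 kJ/kg


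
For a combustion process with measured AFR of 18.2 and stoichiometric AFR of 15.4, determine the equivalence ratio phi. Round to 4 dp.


phi = AFR_stoich / AFR_actual
phi = 15.4 / 18.2 = 0.8462


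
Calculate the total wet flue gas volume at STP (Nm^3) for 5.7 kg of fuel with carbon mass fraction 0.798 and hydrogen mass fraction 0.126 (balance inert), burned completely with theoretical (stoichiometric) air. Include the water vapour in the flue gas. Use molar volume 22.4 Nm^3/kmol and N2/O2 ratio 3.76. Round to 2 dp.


Per kg fuel: CO2 = (C/12 kmol)*22.4 = (0.798/12)*22.4 = 1.48960 Nm^3
Per kg fuel: H2O = (H/2 kmol)*22.4 = (0.126/2)*22.4 = 1.41120 Nm^3
O2 needed per kg fuel = C/12 + H/4 = 0.798/12 + 0.126/4 = 0.09800000 kmol
Per kg fuel: N2 = O2*3.76*22.4 = 0.09800000*3.76*22.4 = 8.25395 Nm^3
Total per kg = 1.48960 + 1.41120 + 8.25395 = 11.15475 Nm^3
Total = 11.15475 * 5.7 = 63.58 Nm^3


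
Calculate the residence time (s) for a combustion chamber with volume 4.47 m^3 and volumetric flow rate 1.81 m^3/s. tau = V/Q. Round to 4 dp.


tau = V / Q_flow
tau = 4.47 / 1.81 = 2.4696 s


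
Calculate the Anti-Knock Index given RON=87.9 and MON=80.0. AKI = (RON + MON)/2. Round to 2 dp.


AKI = (RON + MON) / 2
AKI = (87.9 + 80.0) / 2
AKI = 167.9 / 2 = 83.95


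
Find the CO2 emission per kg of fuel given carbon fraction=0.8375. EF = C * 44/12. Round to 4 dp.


EF = C_frac * (M_CO2 / M_C)
EF = 0.8375 * (44/12)
EF = 0.8375 * 3.666667 = 3.0708 kg_CO2/kg_fuel


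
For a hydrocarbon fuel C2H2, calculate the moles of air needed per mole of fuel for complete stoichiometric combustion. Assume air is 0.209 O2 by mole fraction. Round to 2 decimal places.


Balanced combustion: C2H2 + 2.5 O2 -> 2 CO2 + 1 H2O
O2 needed = C + H/4 = 2 + 2/4 = 2.50 moles
Air moles = O2 / 0.209 = 2.50 / 0.209 = 11.96 moles air


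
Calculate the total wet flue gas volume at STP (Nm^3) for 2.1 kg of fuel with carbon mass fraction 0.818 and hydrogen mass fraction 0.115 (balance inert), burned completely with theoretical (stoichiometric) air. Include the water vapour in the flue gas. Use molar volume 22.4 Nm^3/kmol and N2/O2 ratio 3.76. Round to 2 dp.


Per kg fuel: CO2 = (C/12 kmol)*22.4 = (0.818/12)*22.4 = 1.52693 Nm^3
Per kg fuel: H2O = (H/2 kmol)*22.4 = (0.115/2)*22.4 = 1.28800 Nm^3
O2 needed per kg fuel = C/12 + H/4 = 0.818/12 + 0.115/4 = 0.09691667 kmol
Per kg fuel: N2 = O2*3.76*22.4 = 0.09691667*3.76*22.4 = 8.16271 Nm^3
Total per kg = 1.52693 + 1.28800 + 8.16271 = 10.97764 Nm^3
Total = 10.97764 * 2.1 = 23.05 Nm^3


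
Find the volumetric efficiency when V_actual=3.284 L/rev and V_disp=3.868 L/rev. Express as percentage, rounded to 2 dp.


eta_v = (V_actual / V_disp) * 100
Ratio = 3.284 / 3.868 = 0.8490
eta_v = 0.8490 * 100 = 84.90%


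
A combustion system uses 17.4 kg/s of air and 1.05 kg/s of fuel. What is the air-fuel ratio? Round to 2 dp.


AFR = m_air / m_fuel
AFR = 17.4 / 1.05 = 16.57


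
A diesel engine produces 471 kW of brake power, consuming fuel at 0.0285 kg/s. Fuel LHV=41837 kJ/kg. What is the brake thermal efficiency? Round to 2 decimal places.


eta_BTE = (BP / (mf * LHV)) * 100
Denominator = 0.0285 * 41837 = 1192.3545 kW
eta_BTE = (471 / 1192.3545) * 100 = 39.50%


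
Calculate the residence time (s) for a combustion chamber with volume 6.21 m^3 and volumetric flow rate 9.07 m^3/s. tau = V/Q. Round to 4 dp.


tau = V / Q_flow
tau = 6.21 / 9.07 = 0.6847 s


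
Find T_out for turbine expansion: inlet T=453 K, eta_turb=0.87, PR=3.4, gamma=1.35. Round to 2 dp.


T_out = T_in * (1 - eta * (1 - PR^(-(gamma-1)/gamma)))
Exponent = -(1.35-1)/1.35 = -0.25925926
PR^exp = 3.4^(-0.25925926) = 0.72813041
Factor = 1 - 0.87*(1 - 0.72813041) = 0.76347346
T_out = 453 * 0.76347346 = 345.85 K


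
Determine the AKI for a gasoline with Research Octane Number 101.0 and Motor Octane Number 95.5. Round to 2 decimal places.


AKI = (RON + MON) / 2
AKI = (101.0 + 95.5) / 2
AKI = 196.5 / 2 = 98.25


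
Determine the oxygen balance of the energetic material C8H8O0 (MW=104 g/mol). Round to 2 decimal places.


OB = -1600 * (2C + H/2 - O) / MW
Inner = 2*8 + 8/2 - 0 = 20.00
OB = -1600 * 20.00 / 104 = -307.69%


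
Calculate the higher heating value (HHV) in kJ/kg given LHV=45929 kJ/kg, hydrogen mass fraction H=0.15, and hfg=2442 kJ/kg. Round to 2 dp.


HHV = LHV + hfg * 9 * H
Water addition = 2442 * 9 * 0.15 = 3296.700 kJ/kg
HHV = 45929 + 3296.700 = 49225.70 kJ/kg


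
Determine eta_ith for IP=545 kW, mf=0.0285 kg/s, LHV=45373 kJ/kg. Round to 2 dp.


eta_ith = (IP / (mf * LHV)) * 100
Denominator = 0.0285 * 45373 = 1293.1305 kW
eta_ith = (545 / 1293.1305) * 100 = 42.15%


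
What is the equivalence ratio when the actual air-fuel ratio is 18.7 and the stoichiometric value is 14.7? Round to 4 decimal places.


phi = AFR_stoich / AFR_actual
phi = 14.7 / 18.7 = 0.7861


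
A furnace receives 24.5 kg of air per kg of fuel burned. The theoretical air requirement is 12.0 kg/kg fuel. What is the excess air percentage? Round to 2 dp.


Excess air = actual - stoichiometric = 24.5 - 12.0 = 12.50 kg/kg fuel
Excess air % = (excess / stoich) * 100 = (12.50 / 12.0) * 100 = 104.17%


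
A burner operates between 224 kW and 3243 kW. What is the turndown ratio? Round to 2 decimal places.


TDR = Q_max / Q_min
TDR = 3243 / 224 = 14.48


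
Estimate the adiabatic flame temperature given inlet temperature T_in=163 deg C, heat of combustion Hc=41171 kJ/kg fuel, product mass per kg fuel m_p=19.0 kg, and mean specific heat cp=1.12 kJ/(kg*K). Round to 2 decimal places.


T_ad = T_in + Hc / (m_p * cp)
Denominator = 19.0 * 1.12 = 21.2800
Temperature rise = 41171 / 21.2800 = 1934.73 K
T_ad = 163 + 1934.73 = 2097.73 deg C


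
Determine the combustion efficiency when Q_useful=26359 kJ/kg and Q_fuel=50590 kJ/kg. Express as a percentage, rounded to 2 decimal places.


Efficiency = (Q_useful / Q_fuel) * 100
Efficiency = (26359 / 50590) * 100
Efficiency = 0.5210 * 100 = 52.10%


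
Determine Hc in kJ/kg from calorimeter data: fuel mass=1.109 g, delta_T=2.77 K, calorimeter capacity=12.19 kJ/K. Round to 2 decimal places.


Hc = C_cal * delta_T / m_fuel
Q_released = 12.19 * 2.77 = 33.7663 kJ
m_fuel = 1.109 g = 1.109/1000 kg = 0.001109 kg
Hc = 33.7663 / 0.001109 = 30447.52 kJ/kg


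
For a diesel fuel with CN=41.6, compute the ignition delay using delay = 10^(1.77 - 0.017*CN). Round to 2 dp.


delay = 10^(1.77 - 0.017*CN)
Exponent = 1.77 - 0.017*41.6 = 1.0628
delay = 10^1.0628 = 11.56 ms


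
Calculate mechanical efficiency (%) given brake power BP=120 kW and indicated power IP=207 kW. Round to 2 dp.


eta_mech = (BP / IP) * 100
Ratio = 120 / 207 = 0.5797
eta_mech = 0.5797 * 100 = 57.97%


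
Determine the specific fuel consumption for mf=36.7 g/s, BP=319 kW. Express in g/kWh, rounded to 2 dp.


SFC = (mf / BP) * 3600
Rate = 36.7 / 319 = 0.115047 g/(s*kW)
SFC = 0.115047 * 3600 = 414.17 g/kWh


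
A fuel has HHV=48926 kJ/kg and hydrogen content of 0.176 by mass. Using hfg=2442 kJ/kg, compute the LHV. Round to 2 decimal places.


LHV = HHV - hfg * 9 * H
Water correction = 2442 * 9 * 0.176 = 3868.128 kJ/kg
LHV = 48926 - 3868.128 = 45057.87 kJ/kg


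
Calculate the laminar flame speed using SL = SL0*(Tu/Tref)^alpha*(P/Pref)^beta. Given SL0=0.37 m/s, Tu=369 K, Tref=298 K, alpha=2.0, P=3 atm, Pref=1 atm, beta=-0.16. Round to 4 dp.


SL = SL0 * (Tu/Tref)^alpha * (P/Pref)^beta
T ratio = 369/298 = 1.23825503
(T ratio)^alpha = 1.23825503^2.0 = 1.533276
(P/Pref)^beta = 3^(-0.16) = 0.838804
SL = 0.37 * 1.533276 * 0.838804 = 0.4759 m/s


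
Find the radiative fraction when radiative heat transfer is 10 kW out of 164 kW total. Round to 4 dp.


f_rad = Q_rad / Q_total
f_rad = 10 / 164 = 0.0610


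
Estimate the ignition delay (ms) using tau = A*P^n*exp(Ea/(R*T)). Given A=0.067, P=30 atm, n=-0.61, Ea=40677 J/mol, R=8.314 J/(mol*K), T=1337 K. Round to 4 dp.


tau = A * P^n * exp(Ea/(R*T))
P^n = 30^(-0.61) = 0.12559028
Ea/(R*T) = 40677/(8.314*1337) = 3.659380
exp(Ea/(R*T)) = 38.837249
tau = 0.067 * 0.12559028 * 38.837249 = 0.3268 ms


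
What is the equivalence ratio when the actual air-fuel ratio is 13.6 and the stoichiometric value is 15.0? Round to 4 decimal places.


phi = AFR_stoich / AFR_actual
phi = 15.0 / 13.6 = 1.1029


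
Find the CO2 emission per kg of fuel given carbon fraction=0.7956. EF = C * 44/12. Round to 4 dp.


EF = C_frac * (M_CO2 / M_C)
EF = 0.7956 * (44/12)
EF = 0.7956 * 3.666667 = 2.9172 kg_CO2/kg_fuel


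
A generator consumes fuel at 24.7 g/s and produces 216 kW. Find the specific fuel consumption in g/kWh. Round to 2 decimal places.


SFC = (mf / BP) * 3600
Rate = 24.7 / 216 = 0.114352 g/(s*kW)
SFC = 0.114352 * 3600 = 411.67 g/kWh


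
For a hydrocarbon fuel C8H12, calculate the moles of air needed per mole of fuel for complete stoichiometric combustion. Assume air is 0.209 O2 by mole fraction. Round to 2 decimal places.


Balanced combustion: C8H12 + 11 O2 -> 8 CO2 + 6 H2O
O2 needed = C + H/4 = 8 + 12/4 = 11.00 moles
Air moles = O2 / 0.209 = 11.00 / 0.209 = 52.63 moles air


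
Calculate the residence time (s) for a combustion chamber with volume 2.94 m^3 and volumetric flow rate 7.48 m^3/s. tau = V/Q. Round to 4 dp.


tau = V / Q_flow
tau = 2.94 / 7.48 = 0.3930 s


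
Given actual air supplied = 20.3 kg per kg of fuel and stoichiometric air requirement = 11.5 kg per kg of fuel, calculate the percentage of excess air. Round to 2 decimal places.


Excess air = actual - stoichiometric = 20.3 - 11.5 = 8.80 kg/kg fuel
Excess air % = (excess / stoich) * 100 = (8.80 / 11.5) * 100 = 76.52%


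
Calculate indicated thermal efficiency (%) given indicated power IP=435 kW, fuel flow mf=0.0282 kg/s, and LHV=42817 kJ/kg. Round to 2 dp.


eta_ith = (IP / (mf * LHV)) * 100
Denominator = 0.0282 * 42817 = 1207.4394 kW
eta_ith = (435 / 1207.4394) * 100 = 36.03%


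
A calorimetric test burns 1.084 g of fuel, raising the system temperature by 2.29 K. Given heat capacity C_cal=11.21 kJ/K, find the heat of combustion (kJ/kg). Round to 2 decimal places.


Hc = C_cal * delta_T / m_fuel
Q_released = 11.21 * 2.29 = 25.6709 kJ
m_fuel = 1.084 g = 1.084/1000 kg = 0.001084 kg
Hc = 25.6709 / 0.001084 = 23681.64 kJ/kg


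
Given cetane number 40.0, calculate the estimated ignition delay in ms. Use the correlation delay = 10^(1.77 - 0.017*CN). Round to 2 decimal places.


delay = 10^(1.77 - 0.017*CN)
Exponent = 1.77 - 0.017*40.0 = 1.0900
delay = 10^1.0900 = 12.30 ms


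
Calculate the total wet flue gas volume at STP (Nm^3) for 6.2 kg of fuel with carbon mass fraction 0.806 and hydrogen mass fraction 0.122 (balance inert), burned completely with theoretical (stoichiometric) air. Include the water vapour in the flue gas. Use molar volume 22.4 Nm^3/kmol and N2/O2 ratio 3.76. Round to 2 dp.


Per kg fuel: CO2 = (C/12 kmol)*22.4 = (0.806/12)*22.4 = 1.50453 Nm^3
Per kg fuel: H2O = (H/2 kmol)*22.4 = (0.122/2)*22.4 = 1.36640 Nm^3
O2 needed per kg fuel = C/12 + H/4 = 0.806/12 + 0.122/4 = 0.09766667 kmol
Per kg fuel: N2 = O2*3.76*22.4 = 0.09766667*3.76*22.4 = 8.22588 Nm^3
Total per kg = 1.50453 + 1.36640 + 8.22588 = 11.09681 Nm^3
Total = 11.09681 * 6.2 = 68.80 Nm^3


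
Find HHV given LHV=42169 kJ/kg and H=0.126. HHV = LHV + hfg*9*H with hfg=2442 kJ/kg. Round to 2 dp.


HHV = LHV + hfg * 9 * H
Water addition = 2442 * 9 * 0.126 = 2769.228 kJ/kg
HHV = 42169 + 2769.228 = 44938.23 kJ/kg


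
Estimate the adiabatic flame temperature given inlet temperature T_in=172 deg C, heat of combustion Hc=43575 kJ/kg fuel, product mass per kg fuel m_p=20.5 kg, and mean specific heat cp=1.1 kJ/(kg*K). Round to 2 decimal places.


T_ad = T_in + Hc / (m_p * cp)
Denominator = 20.5 * 1.1 = 22.5500
Temperature rise = 43575 / 22.5500 = 1932.37 K
T_ad = 172 + 1932.37 = 2104.37 deg C


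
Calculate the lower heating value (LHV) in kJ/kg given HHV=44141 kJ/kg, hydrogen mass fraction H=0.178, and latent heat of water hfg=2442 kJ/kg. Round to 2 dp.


LHV = HHV - hfg * 9 * H
Water correction = 2442 * 9 * 0.178 = 3912.084 kJ/kg
LHV = 44141 - 3912.084 = 40228.92 kJ/kg


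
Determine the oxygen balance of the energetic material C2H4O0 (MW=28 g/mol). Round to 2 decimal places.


OB = -1600 * (2C + H/2 - O) / MW
Inner = 2*2 + 4/2 - 0 = 6.00
OB = -1600 * 6.00 / 28 = -342.86%


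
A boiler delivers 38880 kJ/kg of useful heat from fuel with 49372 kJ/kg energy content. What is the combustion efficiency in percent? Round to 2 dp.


Efficiency = (Q_useful / Q_fuel) * 100
Efficiency = (38880 / 49372) * 100
Efficiency = 0.7875 * 100 = 78.75%


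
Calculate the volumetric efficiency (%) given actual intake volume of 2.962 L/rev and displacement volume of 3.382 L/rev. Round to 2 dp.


eta_v = (V_actual / V_disp) * 100
Ratio = 2.962 / 3.382 = 0.8758
eta_v = 0.8758 * 100 = 87.58%


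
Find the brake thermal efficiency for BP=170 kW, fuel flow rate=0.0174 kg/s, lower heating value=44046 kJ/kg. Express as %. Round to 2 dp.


eta_BTE = (BP / (mf * LHV)) * 100
Denominator = 0.0174 * 44046 = 766.4004 kW
eta_BTE = (170 / 766.4004) * 100 = 22.18%


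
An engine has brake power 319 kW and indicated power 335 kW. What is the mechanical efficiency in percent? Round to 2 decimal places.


eta_mech = (BP / IP) * 100
Ratio = 319 / 335 = 0.9522
eta_mech = 0.9522 * 100 = 95.22%


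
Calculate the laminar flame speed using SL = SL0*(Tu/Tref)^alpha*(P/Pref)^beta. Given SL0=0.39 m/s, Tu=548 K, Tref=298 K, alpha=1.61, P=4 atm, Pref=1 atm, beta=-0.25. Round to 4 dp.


SL = SL0 * (Tu/Tref)^alpha * (P/Pref)^beta
T ratio = 548/298 = 1.83892617
(T ratio)^alpha = 1.83892617^1.61 = 2.666543
(P/Pref)^beta = 4^(-0.25) = 0.707107
SL = 0.39 * 2.666543 * 0.707107 = 0.7354 m/s


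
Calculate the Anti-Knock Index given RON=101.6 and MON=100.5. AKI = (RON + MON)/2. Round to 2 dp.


AKI = (RON + MON) / 2
AKI = (101.6 + 100.5) / 2
AKI = 202.1 / 2 = 101.05


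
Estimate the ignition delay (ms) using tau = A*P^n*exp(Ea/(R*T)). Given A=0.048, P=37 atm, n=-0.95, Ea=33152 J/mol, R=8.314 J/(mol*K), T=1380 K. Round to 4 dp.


tau = A * P^n * exp(Ea/(R*T))
P^n = 37^(-0.95) = 0.03237489
Ea/(R*T) = 33152/(8.314*1380) = 2.889486
exp(Ea/(R*T)) = 17.984067
tau = 0.048 * 0.03237489 * 17.984067 = 0.0279 ms


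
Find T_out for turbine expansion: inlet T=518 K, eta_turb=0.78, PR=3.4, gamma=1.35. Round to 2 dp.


T_out = T_in * (1 - eta * (1 - PR^(-(gamma-1)/gamma)))
Exponent = -(1.35-1)/1.35 = -0.25925926
PR^exp = 3.4^(-0.25925926) = 0.72813041
Factor = 1 - 0.78*(1 - 0.72813041) = 0.78794172
T_out = 518 * 0.78794172 = 408.15 K


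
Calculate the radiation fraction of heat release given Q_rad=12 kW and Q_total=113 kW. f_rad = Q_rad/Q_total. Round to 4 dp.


f_rad = Q_rad / Q_total
f_rad = 12 / 113 = 0.1062


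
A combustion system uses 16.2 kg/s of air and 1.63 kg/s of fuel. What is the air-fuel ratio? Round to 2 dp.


AFR = m_air / m_fuel
AFR = 16.2 / 1.63 = 9.94


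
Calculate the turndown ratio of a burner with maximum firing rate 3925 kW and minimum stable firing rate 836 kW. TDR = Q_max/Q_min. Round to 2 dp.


TDR = Q_max / Q_min
TDR = 3925 / 836 = 4.69


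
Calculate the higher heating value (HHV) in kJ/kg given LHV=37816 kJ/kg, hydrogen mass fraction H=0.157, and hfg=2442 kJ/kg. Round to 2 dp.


HHV = LHV + hfg * 9 * H
Water addition = 2442 * 9 * 0.157 = 3450.546 kJ/kg
HHV = 37816 + 3450.546 = 41266.55 kJ/kg


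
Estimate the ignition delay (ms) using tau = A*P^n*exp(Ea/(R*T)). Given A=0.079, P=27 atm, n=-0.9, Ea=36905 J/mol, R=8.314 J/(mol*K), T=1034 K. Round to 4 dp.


tau = A * P^n * exp(Ea/(R*T))
P^n = 27^(-0.9) = 0.05149590
Ea/(R*T) = 36905/(8.314*1034) = 4.292938
exp(Ea/(R*T)) = 73.181184
tau = 0.079 * 0.05149590 * 73.181184 = 0.2977 ms


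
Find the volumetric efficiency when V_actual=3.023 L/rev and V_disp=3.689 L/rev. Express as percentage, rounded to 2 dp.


eta_v = (V_actual / V_disp) * 100
Ratio = 3.023 / 3.689 = 0.8195
eta_v = 0.8195 * 100 = 81.95%


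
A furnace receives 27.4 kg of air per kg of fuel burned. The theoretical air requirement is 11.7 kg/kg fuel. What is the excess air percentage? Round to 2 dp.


Excess air = actual - stoichiometric = 27.4 - 11.7 = 15.70 kg/kg fuel
Excess air % = (excess / stoich) * 100 = (15.70 / 11.7) * 100 = 134.19%


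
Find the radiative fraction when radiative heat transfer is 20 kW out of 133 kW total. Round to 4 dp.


f_rad = Q_rad / Q_total
f_rad = 20 / 133 = 0.1504


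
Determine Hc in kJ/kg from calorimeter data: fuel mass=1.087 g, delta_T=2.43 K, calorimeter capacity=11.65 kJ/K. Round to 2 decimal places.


Hc = C_cal * delta_T / m_fuel
Q_released = 11.65 * 2.43 = 28.3095 kJ
m_fuel = 1.087 g = 1.087/1000 kg = 0.001087 kg
Hc = 28.3095 / 0.001087 = 26043.70 kJ/kg


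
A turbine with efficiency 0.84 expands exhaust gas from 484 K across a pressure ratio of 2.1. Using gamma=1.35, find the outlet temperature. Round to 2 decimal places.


T_out = T_in * (1 - eta * (1 - PR^(-(gamma-1)/gamma)))
Exponent = -(1.35-1)/1.35 = -0.25925926
PR^exp = 2.1^(-0.25925926) = 0.82501466
Factor = 1 - 0.84*(1 - 0.82501466) = 0.85301231
T_out = 484 * 0.85301231 = 412.86 K


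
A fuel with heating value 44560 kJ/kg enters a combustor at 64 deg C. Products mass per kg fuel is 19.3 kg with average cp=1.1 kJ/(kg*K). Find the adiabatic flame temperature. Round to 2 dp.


T_ad = T_in + Hc / (m_p * cp)
Denominator = 19.3 * 1.1 = 21.2300
Temperature rise = 44560 / 21.2300 = 2098.92 K
T_ad = 64 + 2098.92 = 2162.92 deg C


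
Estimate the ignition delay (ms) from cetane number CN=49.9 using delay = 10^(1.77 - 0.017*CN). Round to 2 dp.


delay = 10^(1.77 - 0.017*CN)
Exponent = 1.77 - 0.017*49.9 = 0.9217
delay = 10^0.9217 = 8.35 ms


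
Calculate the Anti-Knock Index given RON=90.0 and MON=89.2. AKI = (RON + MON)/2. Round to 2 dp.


AKI = (RON + MON) / 2
AKI = (90.0 + 89.2) / 2
AKI = 179.2 / 2 = 89.60


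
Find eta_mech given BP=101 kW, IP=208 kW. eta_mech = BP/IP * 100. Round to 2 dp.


eta_mech = (BP / IP) * 100
Ratio = 101 / 208 = 0.4856
eta_mech = 0.4856 * 100 = 48.56%


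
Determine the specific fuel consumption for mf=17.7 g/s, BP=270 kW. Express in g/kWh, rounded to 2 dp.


SFC = (mf / BP) * 3600
Rate = 17.7 / 270 = 0.065556 g/(s*kW)
SFC = 0.065556 * 3600 = 236.00 g/kWh


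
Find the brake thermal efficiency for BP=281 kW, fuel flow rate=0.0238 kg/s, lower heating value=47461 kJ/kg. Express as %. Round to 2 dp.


eta_BTE = (BP / (mf * LHV)) * 100
Denominator = 0.0238 * 47461 = 1129.5718 kW
eta_BTE = (281 / 1129.5718) * 100 = 24.88%


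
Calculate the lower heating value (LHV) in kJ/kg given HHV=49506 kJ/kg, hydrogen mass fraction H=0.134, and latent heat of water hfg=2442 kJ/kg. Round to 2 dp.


LHV = HHV - hfg * 9 * H
Water correction = 2442 * 9 * 0.134 = 2945.052 kJ/kg
LHV = 49506 - 2945.052 = 46560.95 kJ/kg


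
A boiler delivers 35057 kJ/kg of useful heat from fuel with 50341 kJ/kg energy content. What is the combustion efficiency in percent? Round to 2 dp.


Efficiency = (Q_useful / Q_fuel) * 100
Efficiency = (35057 / 50341) * 100
Efficiency = 0.6964 * 100 = 69.64%


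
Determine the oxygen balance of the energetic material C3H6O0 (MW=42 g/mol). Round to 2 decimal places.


OB = -1600 * (2C + H/2 - O) / MW
Inner = 2*3 + 6/2 - 0 = 9.00
OB = -1600 * 9.00 / 42 = -342.86%


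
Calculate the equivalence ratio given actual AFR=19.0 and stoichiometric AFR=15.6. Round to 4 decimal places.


phi = AFR_stoich / AFR_actual
phi = 15.6 / 19.0 = 0.8211


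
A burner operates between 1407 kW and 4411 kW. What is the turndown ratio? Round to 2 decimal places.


TDR = Q_max / Q_min
TDR = 4411 / 1407 = 3.14


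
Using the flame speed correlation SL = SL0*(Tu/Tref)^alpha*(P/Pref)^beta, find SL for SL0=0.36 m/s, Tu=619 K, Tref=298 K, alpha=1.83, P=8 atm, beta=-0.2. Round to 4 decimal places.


SL = SL0 * (Tu/Tref)^alpha * (P/Pref)^beta
T ratio = 619/298 = 2.07718121
(T ratio)^alpha = 2.07718121^1.83 = 3.810466
(P/Pref)^beta = 8^(-0.2) = 0.659754
SL = 0.36 * 3.810466 * 0.659754 = 0.9050 m/s


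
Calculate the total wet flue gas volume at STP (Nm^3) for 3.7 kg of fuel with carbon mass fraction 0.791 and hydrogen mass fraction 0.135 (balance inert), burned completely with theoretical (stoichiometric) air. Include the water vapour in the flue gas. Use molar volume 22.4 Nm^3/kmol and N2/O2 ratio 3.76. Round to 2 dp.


Per kg fuel: CO2 = (C/12 kmol)*22.4 = (0.791/12)*22.4 = 1.47653 Nm^3
Per kg fuel: H2O = (H/2 kmol)*22.4 = (0.135/2)*22.4 = 1.51200 Nm^3
O2 needed per kg fuel = C/12 + H/4 = 0.791/12 + 0.135/4 = 0.09966667 kmol
Per kg fuel: N2 = O2*3.76*22.4 = 0.09966667*3.76*22.4 = 8.39433 Nm^3
Total per kg = 1.47653 + 1.51200 + 8.39433 = 11.38286 Nm^3
Total = 11.38286 * 3.7 = 42.12 Nm^3


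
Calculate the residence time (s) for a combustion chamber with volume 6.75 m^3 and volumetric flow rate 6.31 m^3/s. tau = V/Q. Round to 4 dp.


tau = V / Q_flow
tau = 6.75 / 6.31 = 1.0697 s


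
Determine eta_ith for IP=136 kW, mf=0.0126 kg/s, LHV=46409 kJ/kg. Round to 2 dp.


eta_ith = (IP / (mf * LHV)) * 100
Denominator = 0.0126 * 46409 = 584.7534 kW
eta_ith = (136 / 584.7534) * 100 = 23.26%


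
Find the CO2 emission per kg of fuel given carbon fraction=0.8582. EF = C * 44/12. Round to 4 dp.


EF = C_frac * (M_CO2 / M_C)
EF = 0.8582 * (44/12)
EF = 0.8582 * 3.666667 = 3.1467 kg_CO2/kg_fuel


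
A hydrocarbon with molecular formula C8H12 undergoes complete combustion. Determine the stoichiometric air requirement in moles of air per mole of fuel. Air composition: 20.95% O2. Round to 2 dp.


Balanced combustion: C8H12 + 11 O2 -> 8 CO2 + 6 H2O
O2 needed = C + H/4 = 8 + 12/4 = 11.00 moles
Air moles = O2 / 0.2095 = 11.00 / 0.2095 = 52.51 moles air


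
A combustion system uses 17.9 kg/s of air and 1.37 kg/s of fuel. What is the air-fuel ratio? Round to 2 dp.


AFR = m_air / m_fuel
AFR = 17.9 / 1.37 = 13.07


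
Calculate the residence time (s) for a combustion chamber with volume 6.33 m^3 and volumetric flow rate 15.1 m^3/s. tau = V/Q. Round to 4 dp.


tau = V / Q_flow
tau = 6.33 / 15.1 = 0.4192 s


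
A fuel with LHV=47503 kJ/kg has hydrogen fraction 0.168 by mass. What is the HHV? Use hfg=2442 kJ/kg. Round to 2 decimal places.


HHV = LHV + hfg * 9 * H
Water addition = 2442 * 9 * 0.168 = 3692.304 kJ/kg
HHV = 47503 + 3692.304 = 51195.30 kJ/kg


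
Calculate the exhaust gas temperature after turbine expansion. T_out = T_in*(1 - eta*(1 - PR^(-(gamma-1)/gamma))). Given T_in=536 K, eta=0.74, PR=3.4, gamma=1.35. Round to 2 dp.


T_out = T_in * (1 - eta * (1 - PR^(-(gamma-1)/gamma)))
Exponent = -(1.35-1)/1.35 = -0.25925926
PR^exp = 3.4^(-0.25925926) = 0.72813041
Factor = 1 - 0.74*(1 - 0.72813041) = 0.79881650
T_out = 536 * 0.79881650 = 428.17 K


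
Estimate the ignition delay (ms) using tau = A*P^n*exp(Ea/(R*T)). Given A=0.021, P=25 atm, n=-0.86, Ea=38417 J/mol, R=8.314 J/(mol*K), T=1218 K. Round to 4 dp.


tau = A * P^n * exp(Ea/(R*T))
P^n = 25^(-0.86) = 0.06277281
Ea/(R*T) = 38417/(8.314*1218) = 3.793728
exp(Ea/(R*T)) = 44.421676
tau = 0.021 * 0.06277281 * 44.421676 = 0.0586 ms


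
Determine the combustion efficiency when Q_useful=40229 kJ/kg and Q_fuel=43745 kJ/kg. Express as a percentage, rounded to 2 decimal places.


Efficiency = (Q_useful / Q_fuel) * 100
Efficiency = (40229 / 43745) * 100
Efficiency = 0.9196 * 100 = 91.96%


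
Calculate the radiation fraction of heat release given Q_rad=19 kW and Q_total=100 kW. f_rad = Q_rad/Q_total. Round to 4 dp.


f_rad = Q_rad / Q_total
f_rad = 19 / 100 = 0.1900


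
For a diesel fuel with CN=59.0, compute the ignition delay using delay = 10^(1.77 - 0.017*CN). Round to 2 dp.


delay = 10^(1.77 - 0.017*CN)
Exponent = 1.77 - 0.017*59.0 = 0.7670
delay = 10^0.7670 = 5.85 ms


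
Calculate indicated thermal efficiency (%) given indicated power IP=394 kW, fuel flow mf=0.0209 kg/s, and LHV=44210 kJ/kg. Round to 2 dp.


eta_ith = (IP / (mf * LHV)) * 100
Denominator = 0.0209 * 44210 = 923.9890 kW
eta_ith = (394 / 923.9890) * 100 = 42.64%


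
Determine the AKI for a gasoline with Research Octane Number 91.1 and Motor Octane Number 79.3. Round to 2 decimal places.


AKI = (RON + MON) / 2
AKI = (91.1 + 79.3) / 2
AKI = 170.4 / 2 = 85.20


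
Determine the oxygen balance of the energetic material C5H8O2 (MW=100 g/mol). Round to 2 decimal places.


OB = -1600 * (2C + H/2 - O) / MW
Inner = 2*5 + 8/2 - 2 = 12.00
OB = -1600 * 12.00 / 100 = -192.00%


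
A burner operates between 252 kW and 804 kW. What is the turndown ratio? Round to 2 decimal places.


TDR = Q_max / Q_min
TDR = 804 / 252 = 3.19


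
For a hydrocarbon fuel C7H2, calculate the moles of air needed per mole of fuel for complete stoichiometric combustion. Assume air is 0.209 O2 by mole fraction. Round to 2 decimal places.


Balanced combustion: C7H2 + 7.5 O2 -> 7 CO2 + 1 H2O
O2 needed = C + H/4 = 7 + 2/4 = 7.50 moles
Air moles = O2 / 0.209 = 7.50 / 0.209 = 35.89 moles air


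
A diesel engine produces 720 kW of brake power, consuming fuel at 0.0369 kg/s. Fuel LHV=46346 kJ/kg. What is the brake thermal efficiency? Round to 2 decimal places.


eta_BTE = (BP / (mf * LHV)) * 100
Denominator = 0.0369 * 46346 = 1710.1674 kW
eta_BTE = (720 / 1710.1674) * 100 = 42.10%


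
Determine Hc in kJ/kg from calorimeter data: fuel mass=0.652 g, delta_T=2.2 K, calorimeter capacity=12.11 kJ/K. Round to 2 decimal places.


Hc = C_cal * delta_T / m_fuel
Q_released = 12.11 * 2.2 = 26.6420 kJ
m_fuel = 0.652 g = 0.652/1000 kg = 0.000652 kg
Hc = 26.6420 / 0.000652 = 40861.96 kJ/kg


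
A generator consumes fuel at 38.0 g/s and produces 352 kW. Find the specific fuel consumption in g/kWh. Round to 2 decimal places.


SFC = (mf / BP) * 3600
Rate = 38.0 / 352 = 0.107955 g/(s*kW)
SFC = 0.107955 * 3600 = 388.64 g/kWh


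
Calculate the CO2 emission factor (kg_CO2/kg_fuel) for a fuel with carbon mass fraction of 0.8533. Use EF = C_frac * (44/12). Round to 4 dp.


EF = C_frac * (M_CO2 / M_C)
EF = 0.8533 * (44/12)
EF = 0.8533 * 3.666667 = 3.1288 kg_CO2/kg_fuel


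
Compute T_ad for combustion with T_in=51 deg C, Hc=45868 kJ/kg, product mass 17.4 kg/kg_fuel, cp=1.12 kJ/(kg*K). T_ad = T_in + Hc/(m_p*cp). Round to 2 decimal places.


T_ad = T_in + Hc / (m_p * cp)
Denominator = 17.4 * 1.12 = 19.4880
Temperature rise = 45868 / 19.4880 = 2353.65 K
T_ad = 51 + 2353.65 = 2404.65 deg C


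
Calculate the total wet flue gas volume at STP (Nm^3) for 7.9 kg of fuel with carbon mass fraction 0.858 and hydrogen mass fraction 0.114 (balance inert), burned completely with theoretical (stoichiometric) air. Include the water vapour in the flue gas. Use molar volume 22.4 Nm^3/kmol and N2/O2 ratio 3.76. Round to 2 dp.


Per kg fuel: CO2 = (C/12 kmol)*22.4 = (0.858/12)*22.4 = 1.60160 Nm^3
Per kg fuel: H2O = (H/2 kmol)*22.4 = (0.114/2)*22.4 = 1.27680 Nm^3
O2 needed per kg fuel = C/12 + H/4 = 0.858/12 + 0.114/4 = 0.10000000 kmol
Per kg fuel: N2 = O2*3.76*22.4 = 0.10000000*3.76*22.4 = 8.42240 Nm^3
Total per kg = 1.60160 + 1.27680 + 8.42240 = 11.30080 Nm^3
Total = 11.30080 * 7.9 = 89.28 Nm^3


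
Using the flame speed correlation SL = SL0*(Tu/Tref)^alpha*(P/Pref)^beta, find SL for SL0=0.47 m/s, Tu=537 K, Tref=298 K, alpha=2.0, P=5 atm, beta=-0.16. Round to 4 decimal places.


SL = SL0 * (Tu/Tref)^alpha * (P/Pref)^beta
T ratio = 537/298 = 1.80201342
(T ratio)^alpha = 1.80201342^2.0 = 3.247252
(P/Pref)^beta = 5^(-0.16) = 0.772974
SL = 0.47 * 3.247252 * 0.772974 = 1.1797 m/s


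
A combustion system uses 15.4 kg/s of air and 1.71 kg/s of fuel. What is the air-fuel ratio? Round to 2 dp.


AFR = m_air / m_fuel
AFR = 15.4 / 1.71 = 9.01


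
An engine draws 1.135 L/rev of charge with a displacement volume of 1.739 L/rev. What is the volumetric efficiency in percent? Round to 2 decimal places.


eta_v = (V_actual / V_disp) * 100
Ratio = 1.135 / 1.739 = 0.6527
eta_v = 0.6527 * 100 = 65.27%


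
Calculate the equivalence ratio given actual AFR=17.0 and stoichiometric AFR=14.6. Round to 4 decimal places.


phi = AFR_stoich / AFR_actual
phi = 14.6 / 17.0 = 0.8588


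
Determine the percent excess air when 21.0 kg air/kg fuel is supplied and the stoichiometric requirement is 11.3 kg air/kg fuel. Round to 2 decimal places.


Excess air = actual - stoichiometric = 21.0 - 11.3 = 9.70 kg/kg fuel
Excess air % = (excess / stoich) * 100 = (9.70 / 11.3) * 100 = 85.84%


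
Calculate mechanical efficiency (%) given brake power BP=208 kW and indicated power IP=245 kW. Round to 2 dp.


eta_mech = (BP / IP) * 100
Ratio = 208 / 245 = 0.8490
eta_mech = 0.8490 * 100 = 84.90%


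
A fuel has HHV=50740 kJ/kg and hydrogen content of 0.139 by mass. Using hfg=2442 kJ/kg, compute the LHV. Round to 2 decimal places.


LHV = HHV - hfg * 9 * H
Water correction = 2442 * 9 * 0.139 = 3054.942 kJ/kg
LHV = 50740 - 3054.942 = 47685.06 kJ/kg


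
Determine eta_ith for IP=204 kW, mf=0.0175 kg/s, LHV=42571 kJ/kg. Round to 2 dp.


eta_ith = (IP / (mf * LHV)) * 100
Denominator = 0.0175 * 42571 = 744.9925 kW
eta_ith = (204 / 744.9925) * 100 = 27.38%


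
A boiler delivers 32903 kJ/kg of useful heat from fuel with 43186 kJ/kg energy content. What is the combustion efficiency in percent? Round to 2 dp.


Efficiency = (Q_useful / Q_fuel) * 100
Efficiency = (32903 / 43186) * 100
Efficiency = 0.7619 * 100 = 76.19%


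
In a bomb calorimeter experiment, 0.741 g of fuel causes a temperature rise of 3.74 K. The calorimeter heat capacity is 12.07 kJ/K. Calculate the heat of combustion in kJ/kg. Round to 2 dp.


Hc = C_cal * delta_T / m_fuel
Q_released = 12.07 * 3.74 = 45.1418 kJ
m_fuel = 0.741 g = 0.741/1000 kg = 0.000741 kg
Hc = 45.1418 / 0.000741 = 60920.11 kJ/kg


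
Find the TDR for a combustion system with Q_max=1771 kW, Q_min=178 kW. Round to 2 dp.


TDR = Q_max / Q_min
TDR = 1771 / 178 = 9.95


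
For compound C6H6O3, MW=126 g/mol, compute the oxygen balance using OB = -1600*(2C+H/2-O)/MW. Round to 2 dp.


OB = -1600 * (2C + H/2 - O) / MW
Inner = 2*6 + 6/2 - 3 = 12.00
OB = -1600 * 12.00 / 126 = -152.38%


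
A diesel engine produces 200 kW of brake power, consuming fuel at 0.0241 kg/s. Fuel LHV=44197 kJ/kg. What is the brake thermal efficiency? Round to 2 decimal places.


eta_BTE = (BP / (mf * LHV)) * 100
Denominator = 0.0241 * 44197 = 1065.1477 kW
eta_BTE = (200 / 1065.1477) * 100 = 18.78%


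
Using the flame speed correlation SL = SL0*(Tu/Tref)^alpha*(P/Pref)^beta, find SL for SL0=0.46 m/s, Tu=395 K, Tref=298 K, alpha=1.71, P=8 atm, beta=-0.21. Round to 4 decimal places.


SL = SL0 * (Tu/Tref)^alpha * (P/Pref)^beta
T ratio = 395/298 = 1.32550336
(T ratio)^alpha = 1.32550336^1.71 = 1.619091
(P/Pref)^beta = 8^(-0.21) = 0.646176
SL = 0.46 * 1.619091 * 0.646176 = 0.4813 m/s
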